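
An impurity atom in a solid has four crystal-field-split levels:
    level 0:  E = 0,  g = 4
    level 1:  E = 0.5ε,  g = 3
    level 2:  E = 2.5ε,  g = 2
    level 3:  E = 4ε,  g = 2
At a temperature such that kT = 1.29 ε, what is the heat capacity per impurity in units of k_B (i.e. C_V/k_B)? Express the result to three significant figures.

0.287

Eᵢ/kT = 0, 0.38760, 1.9380, 3.1008.
Z = Σ gᵢe^(−Eᵢ/kT) = 4·e^(−0) + 3·e^(−0.38760) + 2·e^(−1.9380) + 2·e^(−3.1008) = 4.0000 + 2.0361 + 0.28798 + 0.090026 = 6.4141.
⟨E⟩ = 0.32711 ε, ⟨E²⟩ = 0.58454 ε².
C_V/k_B = (⟨E²⟩ − ⟨E⟩²)/(kT)² = (0.58454 − 0.10700)/1.6641 = 0.287.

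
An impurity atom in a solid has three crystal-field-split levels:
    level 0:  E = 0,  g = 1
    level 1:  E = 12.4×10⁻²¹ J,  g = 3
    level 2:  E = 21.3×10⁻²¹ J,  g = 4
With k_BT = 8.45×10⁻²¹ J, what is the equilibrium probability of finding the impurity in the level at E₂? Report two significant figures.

0.16

Eᵢ/kT = 0, 1.467, 2.521.
Z = Σ gᵢe^(−Eᵢ/kT) = 1·e^(−0) + 3·e^(−1.467) + 4·e^(−2.521) = 1.000 + 0.6918 + 0.3215 = 2.013.
P₂ = g₂ e^(−E₂/kT) / Z = 0.3215/2.013 = 0.16.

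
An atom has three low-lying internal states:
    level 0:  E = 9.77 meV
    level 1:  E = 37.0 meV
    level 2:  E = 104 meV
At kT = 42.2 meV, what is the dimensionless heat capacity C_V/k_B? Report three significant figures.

Eᵢ/kT = 0.23152, 0.87678, 2.4645.
Z = Σ e^(−Eᵢ/kT) = e^(−0.23152) + e^(−0.87678) + e^(−2.4645) = 0.79333 + 0.41612 + 0.085051 = 1.2945.
⟨E⟩ = 24.714 meV, ⟨E²⟩ = 1209.2 meV².
C_V/k_B = (⟨E²⟩ − ⟨E⟩²)/(kT)² = (1209.2 − 610.78)/1780.8 = 0.336.

0.336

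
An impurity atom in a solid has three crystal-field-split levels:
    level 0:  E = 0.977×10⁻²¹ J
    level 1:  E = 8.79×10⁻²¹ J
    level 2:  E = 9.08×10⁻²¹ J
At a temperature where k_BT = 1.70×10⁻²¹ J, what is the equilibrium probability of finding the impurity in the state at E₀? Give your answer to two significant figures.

Eᵢ/kT = 0.5747, 5.171, 5.341.
Z = Σ e^(−Eᵢ/kT) = e^(−0.5747) + e^(−5.171) + e^(−5.341) = 0.5629 + 0.005679 + 0.004791 = 0.5734.
P₀ = e^(−E₀/kT) / Z = 0.5629/0.5734 = 0.98.

0.98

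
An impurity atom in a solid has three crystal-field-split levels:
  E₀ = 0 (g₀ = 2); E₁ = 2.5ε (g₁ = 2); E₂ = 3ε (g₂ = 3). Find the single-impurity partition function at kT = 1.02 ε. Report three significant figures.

Eᵢ/kT = 0, 2.4510, 2.9412.
Z = Σ gᵢe^(−Eᵢ/kT) = 2·e^(−0) + 2·e^(−2.4510) + 3·e^(−2.9412) = 2.0000 + 0.17241 + 0.15841 = 2.3308.

Z = 2.33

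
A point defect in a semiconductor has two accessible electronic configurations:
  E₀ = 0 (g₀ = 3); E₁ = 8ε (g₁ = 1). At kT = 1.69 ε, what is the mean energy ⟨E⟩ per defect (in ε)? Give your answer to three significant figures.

Eᵢ/kT = 0, 4.7337.
Z = Σ gᵢe^(−Eᵢ/kT) = 3·e^(−0) + 1·e^(−4.7337) = 3.0000 + 0.0087939 = 3.0088.
⟨E⟩ = Σ Eᵢ gᵢe^(−Eᵢ/kT) / Z = (0·3.0000 + 8·0.0087939) / 3.0088 = 0.0234 ε.

0.0234 ε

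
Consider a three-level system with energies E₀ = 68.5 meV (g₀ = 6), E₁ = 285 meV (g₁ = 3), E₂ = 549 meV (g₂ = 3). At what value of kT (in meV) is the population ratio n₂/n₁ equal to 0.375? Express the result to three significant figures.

n₂/n₁ = (g₂/g₁) exp[−(E₂−E₁)/kT] = 0.375.
⇒ (E₂−E₁)/kT = ln((3/3)/0.375) = ln(2.6667) = 0.98084.
kT = 264 meV / 0.98084 = 269 meV.

269 meV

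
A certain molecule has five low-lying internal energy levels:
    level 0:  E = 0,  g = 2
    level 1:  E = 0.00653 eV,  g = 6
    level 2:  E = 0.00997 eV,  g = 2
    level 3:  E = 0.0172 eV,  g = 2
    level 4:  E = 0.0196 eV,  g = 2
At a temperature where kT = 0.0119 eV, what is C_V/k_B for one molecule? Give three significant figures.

Eᵢ/kT = 0, 0.54874, 0.83782, 1.4454, 1.6471.
Z = Σ gᵢe^(−Eᵢ/kT) = 2·e^(−0) + 6·e^(−0.54874) + 2·e^(−0.83782) + 2·e^(−1.4454) + 2·e^(−1.6471) = 2.0000 + 3.4661 + 0.86531 + 0.47130 + 0.38522 = 7.1879.
⟨E⟩ = 0.0065273 eV, ⟨E²⟩ = 0.000072514 eV².
C_V/k_B = (⟨E²⟩ − ⟨E⟩²)/(kT)² = (0.000072514 − 0.000042606)/0.00014161 = 0.211.

0.211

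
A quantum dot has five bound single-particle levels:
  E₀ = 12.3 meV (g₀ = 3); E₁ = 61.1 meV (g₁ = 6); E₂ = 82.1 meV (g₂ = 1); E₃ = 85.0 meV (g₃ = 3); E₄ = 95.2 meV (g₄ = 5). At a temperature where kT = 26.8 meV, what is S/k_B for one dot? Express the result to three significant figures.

2.21

Eᵢ/kT = 0.45896, 2.2799, 3.0634, 3.1716, 3.5522.
Z = Σ gᵢe^(−Eᵢ/kT) = 3·e^(−0.45896) + 6·e^(−2.2799) + 1·e^(−3.0634) + 3·e^(−3.1716) + 5·e^(−3.5522) = 1.8958 + 0.61377 + 0.046729 + 0.12581 + 0.14331 = 2.8254.
⟨E⟩ = Σ EᵢPᵢ = 31.498 meV.
S/k_B = ln Z + ⟨E⟩/kT = ln(2.8254) + 31.498/26.8 = 1.0386 + 1.1753 = 2.21.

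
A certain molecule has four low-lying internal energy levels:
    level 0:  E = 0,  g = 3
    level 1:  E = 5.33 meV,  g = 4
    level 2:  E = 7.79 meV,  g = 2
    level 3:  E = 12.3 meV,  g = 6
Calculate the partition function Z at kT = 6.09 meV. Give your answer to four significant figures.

Z = 6.020

Eᵢ/kT = 0, 0.875205, 1.27915, 2.01970.
Z = Σ gᵢe^(−Eᵢ/kT) = 3·e^(−0) + 4·e^(−0.875205) + 2·e^(−1.27915) + 6·e^(−2.01970) = 3.00000 + 1.66711 + 0.556547 + 0.796172 = 6.01983.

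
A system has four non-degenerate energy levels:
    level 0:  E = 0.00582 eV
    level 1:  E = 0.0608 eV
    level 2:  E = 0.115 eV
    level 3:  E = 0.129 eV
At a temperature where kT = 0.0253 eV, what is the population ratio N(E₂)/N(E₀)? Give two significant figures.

0.013

n₂/n₀ = exp[−(E₂−E₀)/kT] = exp(−(0.10918 eV)/(0.0253 eV)) = exp(-4.315) = 0.013.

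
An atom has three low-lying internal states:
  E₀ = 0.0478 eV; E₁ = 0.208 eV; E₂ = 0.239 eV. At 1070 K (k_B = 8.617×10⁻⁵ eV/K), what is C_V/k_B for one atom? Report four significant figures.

k_BT = 8.617×10⁻⁵ × 1070 K = 0.0922019 eV.
Eᵢ/kT = 0.518427, 2.25592, 2.59214.
Z = Σ e^(−Eᵢ/kT) = e^(−0.518427) + e^(−2.25592) + e^(−2.59214) = 0.595456 + 0.104777 + 0.0748597 = 0.775093.
⟨E⟩ = 0.0879222 eV, ⟨E²⟩ = 0.0131206 eV².
C_V/k_B = (⟨E²⟩ − ⟨E⟩²)/(kT)² = (0.0131206 − 0.00773031)/0.00850119 = 0.6341.

0.6341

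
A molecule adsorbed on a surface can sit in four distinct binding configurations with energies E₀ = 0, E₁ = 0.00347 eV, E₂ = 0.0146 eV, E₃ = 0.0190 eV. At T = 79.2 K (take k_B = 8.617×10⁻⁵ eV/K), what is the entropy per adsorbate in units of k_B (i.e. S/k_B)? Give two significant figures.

k_BT = 8.617×10⁻⁵ × 79.2 K = 0.006825 eV.
Eᵢ/kT = 0, 0.5084, 2.139, 2.784.
Z = Σ e^(−Eᵢ/kT) = e^(−0) + e^(−0.5084) + e^(−2.139) + e^(−2.784) = 1.000 + 0.6015 + 0.1178 + 0.06179 = 1.781.
⟨E⟩ = Σ EᵢPᵢ = 0.002797 eV.
S/k_B = ln Z + ⟨E⟩/kT = ln(1.781) + 0.002797/0.006825 = 0.5772 + 0.4098 = 0.99.

0.99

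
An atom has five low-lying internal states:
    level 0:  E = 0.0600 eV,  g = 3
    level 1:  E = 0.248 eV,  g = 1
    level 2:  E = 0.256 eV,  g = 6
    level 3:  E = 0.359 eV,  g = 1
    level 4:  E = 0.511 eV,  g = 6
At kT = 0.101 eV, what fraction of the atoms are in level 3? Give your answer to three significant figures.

Eᵢ/kT = 0.59406, 2.4554, 2.5347, 3.5545, 5.0594.
Z = Σ gᵢe^(−Eᵢ/kT) = 3·e^(−0.59406) + 1·e^(−2.4554) + 6·e^(−2.5347) + 1·e^(−3.5545) + 6·e^(−5.0594) = 1.6562 + 0.085829 + 0.47571 + 0.028596 + 0.038096 = 2.2844.
P₃ = g₃ e^(−E₃/kT) / Z = 0.028596/2.2844 = 0.0125.

0.0125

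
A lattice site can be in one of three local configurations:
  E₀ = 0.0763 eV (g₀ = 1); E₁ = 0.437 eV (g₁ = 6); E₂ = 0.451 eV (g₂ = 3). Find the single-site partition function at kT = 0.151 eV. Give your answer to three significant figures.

Eᵢ/kT = 0.50530, 2.8940, 2.9868.
Z = Σ gᵢe^(−Eᵢ/kT) = 1·e^(−0.50530) + 6·e^(−2.8940) + 3·e^(−2.9868) = 0.60332 + 0.33213 + 0.15135 = 1.0868.

Z = 1.09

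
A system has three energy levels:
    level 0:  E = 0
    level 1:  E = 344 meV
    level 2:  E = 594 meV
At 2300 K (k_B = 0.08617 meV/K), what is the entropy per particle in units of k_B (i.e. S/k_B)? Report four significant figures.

k_BT = 0.08617 × 2300 K = 198.191 meV.
Eᵢ/kT = 0, 1.73570, 2.99711.
Z = Σ e^(−Eᵢ/kT) = e^(−0) + e^(−1.73570) + e^(−2.99711) = 1.00000 + 0.176277 + 0.0499312 = 1.22621.
⟨E⟩ = Σ EᵢPᵢ = 73.6403 meV.
S/k_B = ln Z + ⟨E⟩/kT = ln(1.22621) + 73.6403/198.191 = 0.203928 + 0.371562 = 0.5755.

0.5755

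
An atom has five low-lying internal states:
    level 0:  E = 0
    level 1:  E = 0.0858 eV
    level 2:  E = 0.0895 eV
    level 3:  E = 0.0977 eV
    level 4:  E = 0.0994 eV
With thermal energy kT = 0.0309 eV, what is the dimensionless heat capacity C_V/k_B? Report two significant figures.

1.2

Eᵢ/kT = 0, 2.777, 2.896, 3.162, 3.217.
Z = Σ e^(−Eᵢ/kT) = e^(−0) + e^(−2.777) + e^(−2.896) + e^(−3.162) + e^(−3.217) = 1.000 + 0.06222 + 0.05524 + 0.04234 + 0.04008 = 1.200.
⟨E⟩ = 0.01534 eV, ⟨E²⟩ = 0.001417 eV².
C_V/k_B = (⟨E²⟩ − ⟨E⟩²)/(kT)² = (0.001417 − 0.0002353)/0.0009548 = 1.2.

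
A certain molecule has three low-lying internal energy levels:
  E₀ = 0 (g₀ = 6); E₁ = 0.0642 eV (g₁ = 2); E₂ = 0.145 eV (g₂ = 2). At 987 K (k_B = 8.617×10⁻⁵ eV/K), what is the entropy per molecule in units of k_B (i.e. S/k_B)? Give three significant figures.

k_BT = 8.617×10⁻⁵ × 987 K = 0.085050 eV.
Eᵢ/kT = 0, 0.75485, 1.7049.
Z = Σ gᵢe^(−Eᵢ/kT) = 6·e^(−0) + 2·e^(−0.75485) + 2·e^(−1.7049) = 6.0000 + 0.94016 + 0.36358 = 7.3037.
⟨E⟩ = Σ EᵢPᵢ = 0.015482 eV.
S/k_B = ln Z + ⟨E⟩/kT = ln(7.3037) + 0.015482/0.085050 = 1.9884 + 0.18203 = 2.17.

2.17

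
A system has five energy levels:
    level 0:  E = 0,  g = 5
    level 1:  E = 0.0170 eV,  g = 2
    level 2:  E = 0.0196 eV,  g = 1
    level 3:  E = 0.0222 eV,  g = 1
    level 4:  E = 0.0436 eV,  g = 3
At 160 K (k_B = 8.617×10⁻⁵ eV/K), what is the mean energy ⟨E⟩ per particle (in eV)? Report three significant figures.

k_BT = 8.617×10⁻⁵ × 160 K = 0.013787 eV.
Eᵢ/kT = 0, 1.2330, 1.4216, 1.6102, 3.1624.
Z = Σ gᵢe^(−Eᵢ/kT) = 5·e^(−0) + 2·e^(−1.2330) + 1·e^(−1.4216) + 1·e^(−1.6102) + 3·e^(−3.1624) = 5.0000 + 0.58283 + 0.24133 + 0.19985 + 0.12697 = 6.1510.
⟨E⟩ = Σ Eᵢ gᵢe^(−Eᵢ/kT) / Z = (0·5.0000 + 0.0170·0.58283 + 0.0196·0.24133 + 0.0222·0.19985 + 0.0436·0.12697) / 6.1510 = 0.00400 eV.

0.00400 eV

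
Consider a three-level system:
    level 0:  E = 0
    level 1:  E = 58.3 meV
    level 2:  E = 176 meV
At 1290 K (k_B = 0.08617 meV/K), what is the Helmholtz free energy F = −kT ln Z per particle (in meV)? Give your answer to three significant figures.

-65.2 meV

k_BT = 0.08617 × 1290 K = 111.16 meV.
Eᵢ/kT = 0, 0.52447, 1.5833.
Z = Σ e^(−Eᵢ/kT) = e^(−0) + e^(−0.52447) + e^(−1.5833) = 1.0000 + 0.59187 + 0.20530 = 1.7972.
F = −kT ln Z = −111.16 × ln(1.7972) = −111.16 × 0.58623 = -65.2 meV.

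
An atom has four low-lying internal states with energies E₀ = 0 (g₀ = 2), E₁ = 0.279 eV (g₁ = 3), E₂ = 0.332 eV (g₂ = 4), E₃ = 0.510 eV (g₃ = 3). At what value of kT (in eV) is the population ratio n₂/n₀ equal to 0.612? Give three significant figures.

n₂/n₀ = (g₂/g₀) exp[−(E₂−E₀)/kT] = 0.612.
⇒ (E₂−E₀)/kT = ln((4/2)/0.612) = ln(3.2680) = 1.1842.
kT = 0.332 eV / 1.1842 = 0.280 eV.

0.280 eV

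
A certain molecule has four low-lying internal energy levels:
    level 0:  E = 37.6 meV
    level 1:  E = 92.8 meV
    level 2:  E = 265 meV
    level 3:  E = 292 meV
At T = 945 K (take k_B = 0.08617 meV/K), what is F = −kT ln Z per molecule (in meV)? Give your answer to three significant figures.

-1.33 meV

k_BT = 0.08617 × 945 K = 81.431 meV.
Eᵢ/kT = 0.46174, 1.1396, 3.2543, 3.5859.
Z = Σ e^(−Eᵢ/kT) = e^(−0.46174) + e^(−1.1396) + e^(−3.2543) + e^(−3.5859) = 0.63019 + 0.31995 + 0.038608 + 0.027712 = 1.0165.
F = −kT ln Z = −81.431 × ln(1.0165) = −81.431 × 0.016365 = -1.33 meV.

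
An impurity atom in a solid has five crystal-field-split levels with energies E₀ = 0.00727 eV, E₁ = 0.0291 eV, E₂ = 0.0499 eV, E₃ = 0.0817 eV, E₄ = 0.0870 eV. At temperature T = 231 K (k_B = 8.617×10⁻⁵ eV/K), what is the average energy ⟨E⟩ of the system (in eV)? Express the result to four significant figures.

0.01766 eV

k_BT = 8.617×10⁻⁵ × 231 K = 0.0199053 eV.
Eᵢ/kT = 0.365229, 1.46192, 2.50687, 4.10443, 4.37070.
Z = Σ e^(−Eᵢ/kT) = e^(−0.365229) + e^(−1.46192) + e^(−2.50687) + e^(−4.10443) + e^(−4.37070) = 0.694038 + 0.231791 + 0.0815230 + 0.0164994 + 0.0126424 = 1.03649.
⟨E⟩ = Σ Eᵢ e^(−Eᵢ/kT) / Z = (0.00727·0.694038 + 0.0291·0.231791 + 0.0499·0.0815230 + 0.0817·0.0164994 + 0.0870·0.0126424) / 1.03649 = 0.01766 eV.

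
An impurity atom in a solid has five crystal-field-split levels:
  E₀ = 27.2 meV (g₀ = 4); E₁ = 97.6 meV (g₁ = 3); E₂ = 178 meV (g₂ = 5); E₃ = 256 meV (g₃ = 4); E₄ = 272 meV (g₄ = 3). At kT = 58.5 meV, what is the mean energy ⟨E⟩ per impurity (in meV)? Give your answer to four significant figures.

54.98 meV

Eᵢ/kT = 0.464957, 1.66838, 3.04274, 4.37607, 4.64957.
Z = Σ gᵢe^(−Eᵢ/kT) = 4·e^(−0.464957) + 3·e^(−1.66838) + 5·e^(−3.04274) + 4·e^(−4.37607) + 3·e^(−4.64957) = 2.51265 + 0.565657 + 0.238520 + 0.0502987 + 0.0286971 = 3.39582.
⟨E⟩ = Σ Eᵢ gᵢe^(−Eᵢ/kT) / Z = (27.2·2.51265 + 97.6·0.565657 + 178·0.238520 + 256·0.0502987 + 272·0.0286971) / 3.39582 = 54.98 meV.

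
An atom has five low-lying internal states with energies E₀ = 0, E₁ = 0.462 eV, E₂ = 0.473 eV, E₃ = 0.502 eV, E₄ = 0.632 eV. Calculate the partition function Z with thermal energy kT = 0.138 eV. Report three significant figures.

Z = 1.10

Eᵢ/kT = 0, 3.3478, 3.4275, 3.6377, 4.5797.
Z = Σ e^(−Eᵢ/kT) = e^(−0) + e^(−3.3478) + e^(−3.4275) + e^(−3.6377) + e^(−4.5797) = 1.0000 + 0.035162 + 0.032468 + 0.026313 + 0.010258 = 1.1042.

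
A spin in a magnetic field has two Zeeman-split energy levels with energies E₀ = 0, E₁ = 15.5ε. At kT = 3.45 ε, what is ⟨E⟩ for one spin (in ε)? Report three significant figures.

0.172 ε

Eᵢ/kT = 0, 4.4928.
Z = Σ e^(−Eᵢ/kT) = e^(−0) + e^(−4.4928) = 1.0000 + 0.011189 = 1.0112.
⟨E⟩ = Σ Eᵢ e^(−Eᵢ/kT) / Z = (0·1.0000 + 15.5·0.011189) / 1.0112 = 0.172 ε.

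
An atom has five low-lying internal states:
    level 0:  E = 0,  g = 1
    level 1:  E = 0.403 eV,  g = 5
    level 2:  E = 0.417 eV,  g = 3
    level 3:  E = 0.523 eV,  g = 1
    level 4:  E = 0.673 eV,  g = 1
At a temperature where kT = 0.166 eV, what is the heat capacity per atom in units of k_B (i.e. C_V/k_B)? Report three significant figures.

Eᵢ/kT = 0, 2.4277, 2.5120, 3.1506, 4.0542.
Z = Σ gᵢe^(−Eᵢ/kT) = 1·e^(−0) + 5·e^(−2.4277) + 3·e^(−2.5120) + 1·e^(−3.1506) + 1·e^(−4.0542) = 1.0000 + 0.44120 + 0.24332 + 0.042826 + 0.017349 = 1.7447.
⟨E⟩ = 0.17960 eV, ⟨E²⟩ = 0.076539 eV².
C_V/k_B = (⟨E²⟩ − ⟨E⟩²)/(kT)² = (0.076539 − 0.032256)/0.027556 = 1.61.

1.61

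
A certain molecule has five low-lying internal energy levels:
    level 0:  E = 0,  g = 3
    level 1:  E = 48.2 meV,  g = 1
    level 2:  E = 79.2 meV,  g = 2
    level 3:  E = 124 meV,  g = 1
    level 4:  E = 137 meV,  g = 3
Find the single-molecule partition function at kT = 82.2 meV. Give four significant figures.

Eᵢ/kT = 0, 0.586375, 0.963504, 1.50852, 1.66667.
Z = Σ gᵢe^(−Eᵢ/kT) = 3·e^(−0) + 1·e^(−0.586375) + 2·e^(−0.963504) + 1·e^(−1.50852) + 3·e^(−1.66667) = 3.00000 + 0.556340 + 0.763107 + 0.221237 + 0.566625 = 5.10731.

Z = 5.107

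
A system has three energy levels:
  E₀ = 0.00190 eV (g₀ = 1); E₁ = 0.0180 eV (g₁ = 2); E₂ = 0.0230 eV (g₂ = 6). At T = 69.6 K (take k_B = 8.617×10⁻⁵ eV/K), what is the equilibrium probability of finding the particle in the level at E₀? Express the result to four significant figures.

0.7608

k_BT = 8.617×10⁻⁵ × 69.6 K = 0.00599743 eV.
Eᵢ/kT = 0.316802, 3.00129, 3.83498.
Z = Σ gᵢe^(−Eᵢ/kT) = 1·e^(−0.316802) + 2·e^(−3.00129) + 6·e^(−3.83498) = 0.728475 + 0.0994458 + 0.129611 = 0.957532.
P₀ = g₀ e^(−E₀/kT) / Z = 0.728475/0.957532 = 0.7608.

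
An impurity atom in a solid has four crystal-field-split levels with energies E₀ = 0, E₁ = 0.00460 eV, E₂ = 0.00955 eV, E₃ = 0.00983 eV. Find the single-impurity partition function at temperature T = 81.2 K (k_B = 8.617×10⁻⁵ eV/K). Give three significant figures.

k_BT = 8.617×10⁻⁵ × 81.2 K = 0.0069970 eV.
Eᵢ/kT = 0, 0.65742, 1.3649, 1.4049.
Z = Σ e^(−Eᵢ/kT) = e^(−0) + e^(−0.65742) + e^(−1.3649) + e^(−1.4049) = 1.0000 + 0.51819 + 0.25541 + 0.24539 = 2.0190.

Z = 2.02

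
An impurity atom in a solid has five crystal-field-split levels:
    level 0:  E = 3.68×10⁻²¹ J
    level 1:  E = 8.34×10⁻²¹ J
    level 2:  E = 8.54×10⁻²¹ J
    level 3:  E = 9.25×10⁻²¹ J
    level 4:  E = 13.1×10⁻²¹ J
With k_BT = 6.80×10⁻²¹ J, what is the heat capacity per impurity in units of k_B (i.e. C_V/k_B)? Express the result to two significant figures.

Eᵢ/kT = 0.5412, 1.226, 1.256, 1.360, 1.926.
Z = Σ e^(−Eᵢ/kT) = e^(−0.5412) + e^(−1.226) + e^(−1.256) + e^(−1.360) + e^(−1.926) = 0.5820 + 0.2935 + 0.2848 + 0.2567 + 0.1457 = 1.563.
⟨E⟩ = 7.233, ⟨E²⟩ = 61.44.
C_V/k_B = (⟨E²⟩ − ⟨E⟩²)/(kT)² = (61.44 − 52.32)/46.24 = 0.20.

0.20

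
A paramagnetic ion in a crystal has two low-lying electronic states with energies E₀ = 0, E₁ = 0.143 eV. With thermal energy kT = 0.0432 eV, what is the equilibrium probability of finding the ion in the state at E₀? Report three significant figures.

0.965

Eᵢ/kT = 0, 3.3102.
Z = Σ e^(−Eᵢ/kT) = e^(−0) + e^(−3.3102) = 1.0000 + 0.036509 = 1.0365.
P₀ = e^(−E₀/kT) / Z = 1.0000/1.0365 = 0.965.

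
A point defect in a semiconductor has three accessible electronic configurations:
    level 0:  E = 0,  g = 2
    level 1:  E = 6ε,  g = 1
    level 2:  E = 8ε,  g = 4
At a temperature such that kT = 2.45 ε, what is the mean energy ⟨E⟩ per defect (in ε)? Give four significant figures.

0.7772 ε

Eᵢ/kT = 0, 2.44898, 3.26531.
Z = Σ gᵢe^(−Eᵢ/kT) = 2·e^(−0) + 1·e^(−2.44898) + 4·e^(−3.26531) = 2.00000 + 0.0863817 + 0.152740 = 2.23912.
⟨E⟩ = Σ Eᵢ gᵢe^(−Eᵢ/kT) / Z = (0·2.00000 + 6·0.0863817 + 8·0.152740) / 2.23912 = 0.7772 ε.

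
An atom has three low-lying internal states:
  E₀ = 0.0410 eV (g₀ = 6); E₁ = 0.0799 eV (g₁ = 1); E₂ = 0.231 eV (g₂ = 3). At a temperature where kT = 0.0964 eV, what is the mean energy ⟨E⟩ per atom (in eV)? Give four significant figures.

Eᵢ/kT = 0.425311, 0.828838, 2.39627.
Z = Σ gᵢe^(−Eᵢ/kT) = 6·e^(−0.425311) + 1·e^(−0.828838) + 3·e^(−2.39627) = 3.92140 + 0.436556 + 0.273171 = 4.63113.
⟨E⟩ = Σ Eᵢ gᵢe^(−Eᵢ/kT) / Z = (0.0410·3.92140 + 0.0799·0.436556 + 0.231·0.273171) / 4.63113 = 0.05587 eV.

0.05587 eV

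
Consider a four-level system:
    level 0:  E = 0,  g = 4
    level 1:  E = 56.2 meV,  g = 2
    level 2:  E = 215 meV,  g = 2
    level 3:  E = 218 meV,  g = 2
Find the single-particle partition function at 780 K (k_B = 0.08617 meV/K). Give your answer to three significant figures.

Z = 5.03

k_BT = 0.08617 × 780 K = 67.213 meV.
Eᵢ/kT = 0, 0.83615, 3.1988, 3.2434.
Z = Σ gᵢe^(−Eᵢ/kT) = 4·e^(−0) + 2·e^(−0.83615) + 2·e^(−3.1988) + 2·e^(−3.2434) = 4.0000 + 0.86675 + 0.081622 + 0.078062 = 5.0264.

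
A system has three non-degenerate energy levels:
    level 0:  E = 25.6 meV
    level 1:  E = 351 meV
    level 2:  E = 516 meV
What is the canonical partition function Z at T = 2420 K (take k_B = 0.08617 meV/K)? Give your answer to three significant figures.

k_BT = 0.08617 × 2420 K = 208.53 meV.
Eᵢ/kT = 0.12276, 1.6832, 2.4745.
Z = Σ e^(−Eᵢ/kT) = e^(−0.12276) + e^(−1.6832) + e^(−2.4745) = 0.88448 + 0.18578 + 0.084205 = 1.1545.

Z = 1.15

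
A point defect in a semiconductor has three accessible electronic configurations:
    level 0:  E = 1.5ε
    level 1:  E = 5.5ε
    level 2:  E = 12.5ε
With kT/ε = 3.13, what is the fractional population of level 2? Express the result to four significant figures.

Eᵢ/kT = 0.479233, 1.75719, 3.99361.
Z = Σ e^(−Eᵢ/kT) = e^(−0.479233) + e^(−1.75719) + e^(−3.99361) = 0.619258 + 0.172529 + 0.0184331 = 0.810220.
P₂ = e^(−E₂/kT) / Z = 0.0184331/0.810220 = 0.02275.

0.02275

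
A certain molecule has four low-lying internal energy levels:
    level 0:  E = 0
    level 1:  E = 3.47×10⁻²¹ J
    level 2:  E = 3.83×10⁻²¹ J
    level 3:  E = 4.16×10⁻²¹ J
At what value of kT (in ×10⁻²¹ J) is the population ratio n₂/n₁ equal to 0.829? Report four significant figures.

1.920 ×10⁻²¹ J

n₂/n₁ = exp[−(E₂−E₁)/kT] = 0.829.
⇒ (E₂−E₁)/kT = ln(1/0.829) = ln(1.20627) = 0.187533.
kT = 0.36 ×10⁻²¹ J / 0.187533 = 1.920 ×10⁻²¹ J.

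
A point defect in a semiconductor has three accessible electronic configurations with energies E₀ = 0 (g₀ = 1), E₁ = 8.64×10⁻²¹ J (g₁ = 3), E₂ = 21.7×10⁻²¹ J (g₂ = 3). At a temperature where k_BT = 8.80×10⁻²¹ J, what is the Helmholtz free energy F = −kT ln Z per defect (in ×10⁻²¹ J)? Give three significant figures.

Eᵢ/kT = 0, 0.98182, 2.4659.
Z = Σ gᵢe^(−Eᵢ/kT) = 1·e^(−0) + 3·e^(−0.98182) + 3·e^(−2.4659) = 1.0000 + 1.1239 + 0.25480 = 2.3787.
F = −kT ln Z = −8.80 × ln(2.3787) = −8.80 × 0.86655 = -7.63 ×10⁻²¹ J.

-7.63 ×10⁻²¹ J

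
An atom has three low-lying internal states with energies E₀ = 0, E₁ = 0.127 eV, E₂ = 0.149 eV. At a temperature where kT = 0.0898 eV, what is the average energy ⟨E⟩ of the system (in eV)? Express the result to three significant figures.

0.0413 eV

Eᵢ/kT = 0, 1.4143, 1.6592.
Z = Σ e^(−Eᵢ/kT) = e^(−0) + e^(−1.4143) + e^(−1.6592) = 1.0000 + 0.24310 + 0.19029 = 1.4334.
⟨E⟩ = Σ Eᵢ e^(−Eᵢ/kT) / Z = (0·1.0000 + 0.127·0.24310 + 0.149·0.19029) / 1.4334 = 0.0413 eV.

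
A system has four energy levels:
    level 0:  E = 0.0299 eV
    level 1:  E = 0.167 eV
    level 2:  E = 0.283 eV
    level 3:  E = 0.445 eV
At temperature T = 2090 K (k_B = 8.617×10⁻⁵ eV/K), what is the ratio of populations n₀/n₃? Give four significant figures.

10.02

k_BT = 8.617×10⁻⁵ × 2090 K = 0.180095 eV.
n₀/n₃ = exp[−(E₀−E₃)/kT] = exp(−(-0.4151 eV)/(0.180095 eV)) = exp(2.30489) = 10.02.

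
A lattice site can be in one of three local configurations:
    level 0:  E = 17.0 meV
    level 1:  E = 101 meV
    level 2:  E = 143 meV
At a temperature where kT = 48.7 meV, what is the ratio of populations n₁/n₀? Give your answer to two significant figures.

n₁/n₀ = exp[−(E₁−E₀)/kT] = exp(−(84.0 meV)/(48.7 meV)) = exp(-1.725) = 0.18.

0.18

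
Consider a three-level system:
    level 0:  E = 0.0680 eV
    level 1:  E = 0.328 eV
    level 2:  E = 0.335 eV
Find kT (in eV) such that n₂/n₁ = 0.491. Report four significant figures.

0.009841 eV

n₂/n₁ = exp[−(E₂−E₁)/kT] = 0.491.
⇒ (E₂−E₁)/kT = ln(1/0.491) = ln(2.03666) = 0.711311.
kT = 0.007 eV / 0.711311 = 0.009841 eV.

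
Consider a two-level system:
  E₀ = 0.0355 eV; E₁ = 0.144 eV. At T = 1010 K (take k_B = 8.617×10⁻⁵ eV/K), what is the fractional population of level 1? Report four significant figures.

k_BT = 8.617×10⁻⁵ × 1010 K = 0.0870317 eV.
Eᵢ/kT = 0.407897, 1.65457.
Z = Σ e^(−Eᵢ/kT) = e^(−0.407897) + e^(−1.65457) = 0.665047 + 0.191174 = 0.856221.
P₁ = e^(−E₁/kT) / Z = 0.191174/0.856221 = 0.2233.

0.2233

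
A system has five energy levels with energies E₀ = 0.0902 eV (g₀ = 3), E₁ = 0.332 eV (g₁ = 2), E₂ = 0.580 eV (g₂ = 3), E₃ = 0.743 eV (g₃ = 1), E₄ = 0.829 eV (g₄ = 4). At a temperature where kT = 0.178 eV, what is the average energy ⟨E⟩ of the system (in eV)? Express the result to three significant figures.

0.164 eV

Eᵢ/kT = 0.50674, 1.8652, 3.2584, 4.1742, 4.6573.
Z = Σ gᵢe^(−Eᵢ/kT) = 3·e^(−0.50674) + 2·e^(−1.8652) + 3·e^(−3.2584) + 1·e^(−4.1742) + 4·e^(−4.6573) = 1.8074 + 0.30973 + 0.11535 + 0.015387 + 0.037968 = 2.2858.
⟨E⟩ = Σ Eᵢ gᵢe^(−Eᵢ/kT) / Z = (0.0902·1.8074 + 0.332·0.30973 + 0.580·0.11535 + 0.743·0.015387 + 0.829·0.037968) / 2.2858 = 0.164 eV.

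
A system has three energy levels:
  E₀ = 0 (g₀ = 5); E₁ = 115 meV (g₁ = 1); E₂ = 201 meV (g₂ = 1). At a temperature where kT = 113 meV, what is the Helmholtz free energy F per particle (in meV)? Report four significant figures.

Eᵢ/kT = 0, 1.01770, 1.77876.
Z = Σ gᵢe^(−Eᵢ/kT) = 5·e^(−0) + 1·e^(−1.01770) + 1·e^(−1.77876) = 5.00000 + 0.361425 + 0.168847 = 5.53027.
F = −kT ln Z = −113 × ln(5.53027) = −113 × 1.71024 = -193.3 meV.

-193.3 meV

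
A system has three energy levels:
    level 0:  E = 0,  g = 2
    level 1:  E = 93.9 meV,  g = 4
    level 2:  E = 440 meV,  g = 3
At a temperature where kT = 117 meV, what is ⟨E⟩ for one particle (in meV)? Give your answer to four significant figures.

Eᵢ/kT = 0, 0.802564, 3.76068.
Z = Σ gᵢe^(−Eᵢ/kT) = 2·e^(−0) + 4·e^(−0.802564) + 3·e^(−3.76068) = 2.00000 + 1.79271 + 0.0698037 = 3.86251.
⟨E⟩ = Σ Eᵢ gᵢe^(−Eᵢ/kT) / Z = (0·2.00000 + 93.9·1.79271 + 440·0.0698037) / 3.86251 = 51.53 meV.

51.53 meV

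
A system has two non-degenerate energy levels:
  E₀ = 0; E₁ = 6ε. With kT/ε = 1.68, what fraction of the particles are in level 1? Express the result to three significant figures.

0.0273

Eᵢ/kT = 0, 3.5714.
Z = Σ e^(−Eᵢ/kT) = e^(−0) + e^(−3.5714) = 1.0000 + 0.028116 = 1.0281.
P₁ = e^(−E₁/kT) / Z = 0.028116/1.0281 = 0.0273.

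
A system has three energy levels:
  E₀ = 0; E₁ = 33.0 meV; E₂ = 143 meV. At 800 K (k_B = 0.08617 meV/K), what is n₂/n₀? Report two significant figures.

0.13

k_BT = 0.08617 × 800 K = 68.94 meV.
n₂/n₀ = exp[−(E₂−E₀)/kT] = exp(−(143 meV)/(68.94 meV)) = exp(-2.074) = 0.13.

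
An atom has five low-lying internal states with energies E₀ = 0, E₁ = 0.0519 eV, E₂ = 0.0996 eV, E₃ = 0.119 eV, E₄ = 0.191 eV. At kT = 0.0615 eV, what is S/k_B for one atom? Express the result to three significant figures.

1.20

Eᵢ/kT = 0, 0.84390, 1.6195, 1.9350, 3.1057.
Z = Σ e^(−Eᵢ/kT) = e^(−0) + e^(−0.84390) + e^(−1.6195) + e^(−1.9350) + e^(−3.1057) = 1.0000 + 0.43003 + 0.19800 + 0.14442 + 0.044793 = 1.8172.
⟨E⟩ = Σ EᵢPᵢ = 0.037300 eV.
S/k_B = ln Z + ⟨E⟩/kT = ln(1.8172) + 0.037300/0.0615 = 0.59730 + 0.60650 = 1.20.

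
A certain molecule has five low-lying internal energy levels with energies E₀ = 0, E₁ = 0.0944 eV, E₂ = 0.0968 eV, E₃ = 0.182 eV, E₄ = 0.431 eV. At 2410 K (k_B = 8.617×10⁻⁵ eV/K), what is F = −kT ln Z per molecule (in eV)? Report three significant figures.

-0.214 eV

k_BT = 8.617×10⁻⁵ × 2410 K = 0.20767 eV.
Eᵢ/kT = 0, 0.45457, 0.46612, 0.87639, 2.0754.
Z = Σ e^(−Eᵢ/kT) = e^(−0) + e^(−0.45457) + e^(−0.46612) + e^(−0.87639) + e^(−2.0754) = 1.0000 + 0.63472 + 0.62743 + 0.41628 + 0.12551 = 2.8039.
F = −kT ln Z = −0.20767 × ln(2.8039) = −0.20767 × 1.0310 = -0.214 eV.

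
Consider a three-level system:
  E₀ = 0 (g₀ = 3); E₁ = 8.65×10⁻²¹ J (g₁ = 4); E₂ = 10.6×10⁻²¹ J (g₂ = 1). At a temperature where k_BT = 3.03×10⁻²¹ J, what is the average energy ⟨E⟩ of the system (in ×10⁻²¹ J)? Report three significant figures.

0.709 ×10⁻²¹ J

Eᵢ/kT = 0, 2.8548, 3.4983.
Z = Σ gᵢe^(−Eᵢ/kT) = 3·e^(−0) + 4·e^(−2.8548) + 1·e^(−3.4983) = 3.0000 + 0.23027 + 0.030249 = 3.2605.
⟨E⟩ = Σ Eᵢ gᵢe^(−Eᵢ/kT) / Z = (0·3.0000 + 8.65·0.23027 + 10.6·0.030249) / 3.2605 = 0.709 ×10⁻²¹ J.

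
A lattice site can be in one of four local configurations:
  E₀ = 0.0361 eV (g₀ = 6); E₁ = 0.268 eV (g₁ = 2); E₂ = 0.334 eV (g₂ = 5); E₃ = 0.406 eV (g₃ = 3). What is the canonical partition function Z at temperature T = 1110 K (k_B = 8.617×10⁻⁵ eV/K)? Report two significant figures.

Z = 4.4

k_BT = 8.617×10⁻⁵ × 1110 K = 0.09565 eV.
Eᵢ/kT = 0.3774, 2.802, 3.492, 4.245.
Z = Σ gᵢe^(−Eᵢ/kT) = 6·e^(−0.3774) + 2·e^(−2.802) + 5·e^(−3.492) + 3·e^(−4.245) = 4.114 + 0.1214 + 0.1522 + 0.04301 = 4.431.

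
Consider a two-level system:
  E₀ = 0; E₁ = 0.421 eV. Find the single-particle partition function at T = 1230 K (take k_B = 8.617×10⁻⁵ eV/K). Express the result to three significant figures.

Z = 1.02

k_BT = 8.617×10⁻⁵ × 1230 K = 0.10599 eV.
Eᵢ/kT = 0, 3.9721.
Z = Σ e^(−Eᵢ/kT) = e^(−0) + e^(−3.9721) = 1.0000 + 0.018834 = 1.0188.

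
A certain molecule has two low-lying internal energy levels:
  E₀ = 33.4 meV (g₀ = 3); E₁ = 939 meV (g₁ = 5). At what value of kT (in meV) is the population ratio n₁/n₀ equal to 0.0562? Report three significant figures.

267 meV

n₁/n₀ = (g₁/g₀) exp[−(E₁−E₀)/kT] = 0.0562.
⇒ (E₁−E₀)/kT = ln((5/3)/0.0562) = ln(29.656) = 3.3897.
kT = 905.6 meV / 3.3897 = 267 meV.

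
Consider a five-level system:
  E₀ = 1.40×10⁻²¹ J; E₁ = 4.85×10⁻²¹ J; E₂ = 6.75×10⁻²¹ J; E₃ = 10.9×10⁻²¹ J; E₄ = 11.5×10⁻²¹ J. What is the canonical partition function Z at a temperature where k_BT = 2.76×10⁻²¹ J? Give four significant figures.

Eᵢ/kT = 0.507246, 1.75725, 2.44565, 3.94928, 4.16667.
Z = Σ e^(−Eᵢ/kT) = e^(−0.507246) + e^(−1.75725) + e^(−2.44565) + e^(−3.94928) + e^(−4.16667) = 0.602152 + 0.172519 + 0.0866698 + 0.0192686 + 0.0155038 = 0.896113.

Z = 0.8961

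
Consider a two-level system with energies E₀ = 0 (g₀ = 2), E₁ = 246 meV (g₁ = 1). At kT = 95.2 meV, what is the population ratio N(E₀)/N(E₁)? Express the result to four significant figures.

26.50

n₀/n₁ = (g₀/g₁) exp[−(E₀−E₁)/kT] = (2/1) × exp(−(-246 meV)/(95.2 meV)) = (2/1) × exp(2.58403) = 26.50.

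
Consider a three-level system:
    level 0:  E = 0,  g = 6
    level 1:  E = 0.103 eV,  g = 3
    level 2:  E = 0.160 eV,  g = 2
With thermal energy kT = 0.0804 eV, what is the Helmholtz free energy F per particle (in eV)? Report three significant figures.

-0.158 eV

Eᵢ/kT = 0, 1.2811, 1.9900.
Z = Σ gᵢe^(−Eᵢ/kT) = 6·e^(−0) + 3·e^(−1.2811) + 2·e^(−1.9900) = 6.0000 + 0.83319 + 0.27339 = 7.1066.
F = −kT ln Z = −0.0804 × ln(7.1066) = −0.0804 × 1.9610 = -0.158 eV.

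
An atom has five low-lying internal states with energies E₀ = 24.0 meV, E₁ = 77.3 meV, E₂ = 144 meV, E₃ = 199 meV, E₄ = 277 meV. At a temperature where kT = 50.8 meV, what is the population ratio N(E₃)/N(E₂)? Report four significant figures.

0.3387

n₃/n₂ = exp[−(E₃−E₂)/kT] = exp(−(55 meV)/(50.8 meV)) = exp(-1.08268) = 0.3387.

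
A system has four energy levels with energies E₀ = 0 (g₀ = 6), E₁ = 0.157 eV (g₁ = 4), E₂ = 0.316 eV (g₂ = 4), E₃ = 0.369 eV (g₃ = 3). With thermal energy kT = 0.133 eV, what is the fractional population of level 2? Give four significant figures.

Eᵢ/kT = 0, 1.18045, 2.37594, 2.77444.
Z = Σ gᵢe^(−Eᵢ/kT) = 6·e^(−0) + 4·e^(−1.18045) + 4·e^(−2.37594) + 3·e^(−2.77444) = 6.00000 + 1.22856 + 0.371708 + 0.187153 = 7.78742.
P₂ = g₂ e^(−E₂/kT) / Z = 0.371708/7.78742 = 0.04773.

0.04773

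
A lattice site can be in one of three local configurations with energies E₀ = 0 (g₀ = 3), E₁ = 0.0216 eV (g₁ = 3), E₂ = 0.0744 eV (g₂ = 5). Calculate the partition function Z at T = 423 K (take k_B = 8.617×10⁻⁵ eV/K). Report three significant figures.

k_BT = 8.617×10⁻⁵ × 423 K = 0.036450 eV.
Eᵢ/kT = 0, 0.59259, 2.0412.
Z = Σ gᵢe^(−Eᵢ/kT) = 3·e^(−0) + 3·e^(−0.59259) + 5·e^(−2.0412) = 3.0000 + 1.6587 + 0.64936 = 5.3081.

Z = 5.31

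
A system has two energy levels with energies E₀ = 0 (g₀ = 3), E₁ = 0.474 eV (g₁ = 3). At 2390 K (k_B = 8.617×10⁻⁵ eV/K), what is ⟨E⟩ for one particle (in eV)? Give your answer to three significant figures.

0.0431 eV

k_BT = 8.617×10⁻⁵ × 2390 K = 0.20595 eV.
Eᵢ/kT = 0, 2.3015.
Z = Σ gᵢe^(−Eᵢ/kT) = 3·e^(−0) + 3·e^(−2.3015) = 3.0000 + 0.30033 = 3.3003.
⟨E⟩ = Σ Eᵢ gᵢe^(−Eᵢ/kT) / Z = (0·3.0000 + 0.474·0.30033) / 3.3003 = 0.0431 eV.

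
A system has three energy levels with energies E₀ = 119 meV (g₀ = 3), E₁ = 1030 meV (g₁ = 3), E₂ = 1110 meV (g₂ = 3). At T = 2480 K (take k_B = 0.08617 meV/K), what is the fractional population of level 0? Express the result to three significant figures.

k_BT = 0.08617 × 2480 K = 213.70 meV.
Eᵢ/kT = 0.55686, 4.8198, 5.1942.
Z = Σ gᵢe^(−Eᵢ/kT) = 3·e^(−0.55686) + 3·e^(−4.8198) + 3·e^(−5.1942) = 1.7190 + 0.024205 + 0.016646 = 1.7599.
P₀ = g₀ e^(−E₀/kT) / Z = 1.7190/1.7599 = 0.977.

0.977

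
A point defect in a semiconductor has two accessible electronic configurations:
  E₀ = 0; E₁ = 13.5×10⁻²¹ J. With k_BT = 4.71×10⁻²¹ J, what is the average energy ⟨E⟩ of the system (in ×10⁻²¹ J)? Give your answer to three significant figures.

0.727 ×10⁻²¹ J

Eᵢ/kT = 0, 2.8662.
Z = Σ e^(−Eᵢ/kT) = e^(−0) + e^(−2.8662) = 1.0000 + 0.056915 = 1.0569.
⟨E⟩ = Σ Eᵢ e^(−Eᵢ/kT) / Z = (0·1.0000 + 13.5·0.056915) / 1.0569 = 0.727 ×10⁻²¹ J.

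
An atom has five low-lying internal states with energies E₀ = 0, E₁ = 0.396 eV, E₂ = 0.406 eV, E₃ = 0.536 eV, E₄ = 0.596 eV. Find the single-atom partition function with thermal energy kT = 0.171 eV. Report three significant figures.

Z = 1.27

Eᵢ/kT = 0, 2.3158, 2.3743, 3.1345, 3.4854.
Z = Σ e^(−Eᵢ/kT) = e^(−0) + e^(−2.3158) + e^(−2.3743) + e^(−3.1345) + e^(−3.4854) = 1.0000 + 0.098687 + 0.093080 + 0.043522 + 0.030641 = 1.2659.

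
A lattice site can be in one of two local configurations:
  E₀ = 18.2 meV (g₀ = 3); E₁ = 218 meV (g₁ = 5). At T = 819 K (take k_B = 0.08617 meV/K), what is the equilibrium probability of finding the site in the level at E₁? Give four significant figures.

0.08946

k_BT = 0.08617 × 819 K = 70.5732 meV.
Eᵢ/kT = 0.257888, 3.08899.
Z = Σ gᵢe^(−Eᵢ/kT) = 3·e^(−0.257888) + 5·e^(−3.08899) = 2.31805 + 0.227740 = 2.54579.
P₁ = g₁ e^(−E₁/kT) / Z = 0.227740/2.54579 = 0.08946.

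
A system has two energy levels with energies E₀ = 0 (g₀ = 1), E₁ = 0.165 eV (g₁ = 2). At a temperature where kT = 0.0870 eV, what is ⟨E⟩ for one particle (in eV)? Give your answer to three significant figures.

0.0381 eV

Eᵢ/kT = 0, 1.8966.
Z = Σ gᵢe^(−Eᵢ/kT) = 1·e^(−0) + 2·e^(−1.8966) = 1.0000 + 0.30016 = 1.3002.
⟨E⟩ = Σ Eᵢ gᵢe^(−Eᵢ/kT) / Z = (0·1.0000 + 0.165·0.30016) / 1.3002 = 0.0381 eV.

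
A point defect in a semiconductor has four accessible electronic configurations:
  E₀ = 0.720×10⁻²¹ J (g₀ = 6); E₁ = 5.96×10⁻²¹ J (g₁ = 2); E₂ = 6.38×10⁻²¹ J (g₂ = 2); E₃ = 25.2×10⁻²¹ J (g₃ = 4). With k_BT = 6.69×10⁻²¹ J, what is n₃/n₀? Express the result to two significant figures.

0.017

n₃/n₀ = (g₃/g₀) exp[−(E₃−E₀)/kT] = (4/6) × exp(−(24.480 ×10⁻²¹ J)/(6.69 ×10⁻²¹ J)) = (4/6) × exp(-3.659) = 0.017.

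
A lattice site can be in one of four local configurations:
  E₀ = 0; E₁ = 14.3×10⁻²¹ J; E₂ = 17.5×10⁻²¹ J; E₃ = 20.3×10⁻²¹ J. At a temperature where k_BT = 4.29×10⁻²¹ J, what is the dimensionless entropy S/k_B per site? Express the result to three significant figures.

0.276

Eᵢ/kT = 0, 3.3333, 4.0793, 4.7319.
Z = Σ e^(−Eᵢ/kT) = e^(−0) + e^(−3.3333) + e^(−4.0793) + e^(−4.7319) = 1.0000 + 0.035675 + 0.016919 + 0.0088097 = 1.0614.
⟨E⟩ = Σ EᵢPᵢ = 0.92809 ×10⁻²¹ J.
S/k_B = ln Z + ⟨E⟩/kT = ln(1.0614) + 0.92809/4.29 = 0.059589 + 0.21634 = 0.276.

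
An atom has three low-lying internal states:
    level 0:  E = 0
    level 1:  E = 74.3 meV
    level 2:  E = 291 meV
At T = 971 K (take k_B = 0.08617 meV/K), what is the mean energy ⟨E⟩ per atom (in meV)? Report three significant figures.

k_BT = 0.08617 × 971 K = 83.671 meV.
Eᵢ/kT = 0, 0.88800, 3.4779.
Z = Σ e^(−Eᵢ/kT) = e^(−0) + e^(−0.88800) + e^(−3.4779) = 1.0000 + 0.41148 + 0.030872 = 1.4424.
⟨E⟩ = Σ Eᵢ e^(−Eᵢ/kT) / Z = (0·1.0000 + 74.3·0.41148 + 291·0.030872) / 1.4424 = 27.4 meV.

27.4 meV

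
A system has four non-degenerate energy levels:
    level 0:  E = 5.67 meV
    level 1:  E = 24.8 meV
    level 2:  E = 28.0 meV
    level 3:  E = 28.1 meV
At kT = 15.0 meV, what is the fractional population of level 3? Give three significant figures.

Eᵢ/kT = 0.37800, 1.6533, 1.8667, 1.8733.
Z = Σ e^(−Eᵢ/kT) = e^(−0.37800) + e^(−1.6533) + e^(−1.8667) + e^(−1.8733) = 0.68523 + 0.19142 + 0.15463 + 0.15362 = 1.1849.
P₃ = e^(−E₃/kT) / Z = 0.15362/1.1849 = 0.130.

0.130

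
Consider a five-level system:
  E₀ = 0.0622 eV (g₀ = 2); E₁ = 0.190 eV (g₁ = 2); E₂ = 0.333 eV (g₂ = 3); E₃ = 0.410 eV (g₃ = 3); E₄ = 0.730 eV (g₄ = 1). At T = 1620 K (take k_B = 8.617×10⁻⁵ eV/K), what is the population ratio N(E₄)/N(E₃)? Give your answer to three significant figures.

k_BT = 8.617×10⁻⁵ × 1620 K = 0.13960 eV.
n₄/n₃ = (g₄/g₃) exp[−(E₄−E₃)/kT] = (1/3) × exp(−(0.320 eV)/(0.13960 eV)) = (1/3) × exp(-2.2923) = 0.0337.

0.0337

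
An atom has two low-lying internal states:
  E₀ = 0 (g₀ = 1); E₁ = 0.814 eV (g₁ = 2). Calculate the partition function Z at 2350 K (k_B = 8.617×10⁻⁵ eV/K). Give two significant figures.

Z = 1.0

k_BT = 8.617×10⁻⁵ × 2350 K = 0.2025 eV.
Eᵢ/kT = 0, 4.020.
Z = Σ gᵢe^(−Eᵢ/kT) = 1·e^(−0) + 2·e^(−4.020) = 1.000 + 0.03591 = 1.036.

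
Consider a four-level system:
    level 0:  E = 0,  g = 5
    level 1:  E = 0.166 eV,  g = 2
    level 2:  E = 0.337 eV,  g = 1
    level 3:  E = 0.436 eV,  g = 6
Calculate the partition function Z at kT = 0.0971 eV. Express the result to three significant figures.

Z = 5.46

Eᵢ/kT = 0, 1.7096, 3.4706, 4.4902.
Z = Σ gᵢe^(−Eᵢ/kT) = 5·e^(−0) + 2·e^(−1.7096) + 1·e^(−3.4706) + 6·e^(−4.4902) = 5.0000 + 0.36188 + 0.031098 + 0.067310 = 5.4603.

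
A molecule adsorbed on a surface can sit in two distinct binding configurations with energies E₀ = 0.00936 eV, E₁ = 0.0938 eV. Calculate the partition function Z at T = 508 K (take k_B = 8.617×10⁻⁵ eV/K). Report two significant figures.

Z = 0.92

k_BT = 8.617×10⁻⁵ × 508 K = 0.04377 eV.
Eᵢ/kT = 0.2138, 2.143.
Z = Σ e^(−Eᵢ/kT) = e^(−0.2138) + e^(−2.143) = 0.8075 + 0.1173 = 0.9248.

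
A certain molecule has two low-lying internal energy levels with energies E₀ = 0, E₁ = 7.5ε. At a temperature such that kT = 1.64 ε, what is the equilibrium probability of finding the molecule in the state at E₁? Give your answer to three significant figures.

0.0102

Eᵢ/kT = 0, 4.5732.
Z = Σ e^(−Eᵢ/kT) = e^(−0) + e^(−4.5732) = 1.0000 + 0.010325 = 1.0103.
P₁ = e^(−E₁/kT) / Z = 0.010325/1.0103 = 0.0102.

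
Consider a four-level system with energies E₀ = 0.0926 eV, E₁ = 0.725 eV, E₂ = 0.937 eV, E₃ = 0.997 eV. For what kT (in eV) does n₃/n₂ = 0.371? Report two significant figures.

0.061 eV

n₃/n₂ = exp[−(E₃−E₂)/kT] = 0.371.
⇒ (E₃−E₂)/kT = ln(1/0.371) = ln(2.695) = 0.9914.
kT = 0.060 eV / 0.9914 = 0.061 eV.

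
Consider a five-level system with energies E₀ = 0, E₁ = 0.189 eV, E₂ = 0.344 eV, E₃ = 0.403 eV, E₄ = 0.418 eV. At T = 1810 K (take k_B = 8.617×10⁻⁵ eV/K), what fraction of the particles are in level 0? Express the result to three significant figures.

0.644

k_BT = 8.617×10⁻⁵ × 1810 K = 0.15597 eV.
Eᵢ/kT = 0, 1.2118, 2.2056, 2.5838, 2.6800.
Z = Σ e^(−Eᵢ/kT) = e^(−0) + e^(−1.2118) + e^(−2.2056) + e^(−2.5838) + e^(−2.6800) = 1.0000 + 0.29766 + 0.11018 + 0.075487 + 0.068563 = 1.5519.
P₀ = e^(−E₀/kT) / Z = 1.0000/1.5519 = 0.644.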